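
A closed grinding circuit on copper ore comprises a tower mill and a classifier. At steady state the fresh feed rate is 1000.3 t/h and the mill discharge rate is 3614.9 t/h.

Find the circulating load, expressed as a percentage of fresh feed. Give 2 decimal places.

CL = 261.38 %

Discharge = new feed + return, hence
R = M − F = 3614.9 − 1000.3 = 2614.6 t/h
CL = 100·R/F = 100·2614.6/1000.3 = 261.38 %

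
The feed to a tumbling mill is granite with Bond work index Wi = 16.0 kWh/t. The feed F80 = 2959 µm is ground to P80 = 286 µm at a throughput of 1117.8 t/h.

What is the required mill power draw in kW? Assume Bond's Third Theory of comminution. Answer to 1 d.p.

W = 10 Wi (1/√P80 − 1/√F80)  [Bond]
W = 10·16.0·(1/√286 − 1/√2959) = 10·16.0·(0.040748) = 6.5196 kWh/t
Power = W × throughput = 6.5196 kWh/t × 1117.8 t/h = 7287.7 kW

P = 7287.7 kW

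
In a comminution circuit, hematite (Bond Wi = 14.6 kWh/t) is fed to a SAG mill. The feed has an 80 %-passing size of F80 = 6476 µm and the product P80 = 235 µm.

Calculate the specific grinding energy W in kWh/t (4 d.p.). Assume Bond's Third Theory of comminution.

Bond: W = 10·Wi·(1/√P80 − 1/√F80)
1/√235 = 0.065233;  1/√6476 = 0.012426
W = 10·14.6·(0.065233 − 0.012426) = 7.7097 kWh/t

W = 7.7097 kWh/t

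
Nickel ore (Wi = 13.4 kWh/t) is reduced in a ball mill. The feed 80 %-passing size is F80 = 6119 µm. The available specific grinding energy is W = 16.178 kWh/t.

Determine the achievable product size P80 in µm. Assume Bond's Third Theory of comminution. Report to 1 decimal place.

P80 = 56.1 µm

W = 10 Wi / √P80 − 10 Wi / √F80
⇒ 1/√P80 = W/(10 Wi) + 1/√F80
  = 16.1780/(10·13.4) + 1/√6119 = 0.120731 + 0.012784 = 0.133515
P80 = (1/0.133515)² = 7.4898² = 56.10 µm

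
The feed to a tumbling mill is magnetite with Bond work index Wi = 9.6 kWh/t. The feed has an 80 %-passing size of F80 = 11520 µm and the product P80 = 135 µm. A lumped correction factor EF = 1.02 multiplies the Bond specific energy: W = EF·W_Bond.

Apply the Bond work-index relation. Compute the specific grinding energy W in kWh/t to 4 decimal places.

Bond:  W = 10 Wi (1/√P − 1/√F)
1/√135 = 0.086066;  1/√11520 = 0.009317
W = 10·9.6·(0.086066 − 0.009317) = 7.3679 kWh/t
Apply correction: 7.3679 × 1.02 = 7.5153 kWh/t

W = 7.5153 kWh/t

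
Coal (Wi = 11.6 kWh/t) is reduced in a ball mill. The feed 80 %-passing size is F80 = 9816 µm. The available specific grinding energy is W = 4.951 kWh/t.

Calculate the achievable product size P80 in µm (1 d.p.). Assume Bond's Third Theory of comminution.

W = 10·Wi·(P80^(-½) − F80^(-½))
P80^(−½) = W/(10 Wi) + F80^(−½)
  = 4.9510/(10·11.6) + 1/√9816 = 0.042681 + 0.010093 = 0.052774
P80 = (1/0.052774)² = 18.9486² = 359.05 µm

P80 = 359.0 µm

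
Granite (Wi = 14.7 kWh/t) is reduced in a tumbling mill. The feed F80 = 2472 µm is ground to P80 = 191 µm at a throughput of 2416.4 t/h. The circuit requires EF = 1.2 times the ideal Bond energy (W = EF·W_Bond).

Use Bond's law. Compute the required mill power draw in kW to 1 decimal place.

P = 22269.4 kW

Bond:  W = 10 Wi (1/√P − 1/√F)
W = 10·14.7·(1/√191 − 1/√2472) = 10·14.7·(0.052245) = 7.6799 kWh/t
Apply correction: 7.6799 × 1.2 = 9.2159 kWh/t
P_mill = W·ṁ = 9.2159·2416.4 = 22269.4 kW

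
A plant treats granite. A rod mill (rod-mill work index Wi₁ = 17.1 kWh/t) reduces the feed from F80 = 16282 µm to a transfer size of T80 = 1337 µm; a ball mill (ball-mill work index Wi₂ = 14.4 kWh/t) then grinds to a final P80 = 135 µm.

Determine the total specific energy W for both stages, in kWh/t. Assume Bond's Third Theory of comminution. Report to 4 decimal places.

W = 10·Wi·[P80^(−½) − F80^(−½)]
Stage 1 (16282→1337 µm, Wi₁=17.1): W₁ = 10·17.1·(0.027349 − 0.007837) = 3.3365 kWh/t
Stage 2 (1337→135 µm, Wi₂=14.4): W₂ = 10·14.4·(0.086066 − 0.027349) = 8.4554 kWh/t
W = W₁ + W₂ = 3.3365 + 8.4554 = 11.7918 kWh/t

W = 11.7918 kWh/t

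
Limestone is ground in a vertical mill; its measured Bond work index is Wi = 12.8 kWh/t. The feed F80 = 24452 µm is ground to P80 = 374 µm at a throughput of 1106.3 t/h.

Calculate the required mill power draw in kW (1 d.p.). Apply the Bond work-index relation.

P = 6416.7 kW

Bond: W = 10·Wi·(1/√P80 − 1/√F80)
W = 10·12.8·(1/√374 − 1/√24452) = 10·12.8·(0.045314) = 5.8002 kWh/t
P = W·T = 5.8002·1106.3 = 6416.7 kW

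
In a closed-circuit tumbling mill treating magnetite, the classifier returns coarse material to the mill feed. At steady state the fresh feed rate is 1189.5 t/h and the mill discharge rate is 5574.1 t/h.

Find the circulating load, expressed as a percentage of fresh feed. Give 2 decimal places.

CL = 368.61 %

Steady state: M = F + R.
R = M − F = 5574.1 − 1189.5 = 4384.6 t/h
CL = 100·R/F = 100·4384.6/1189.5 = 368.61 %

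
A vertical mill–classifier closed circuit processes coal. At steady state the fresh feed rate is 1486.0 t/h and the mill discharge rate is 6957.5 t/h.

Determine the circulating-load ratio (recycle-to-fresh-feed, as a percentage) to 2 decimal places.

Discharge = new feed + return, hence
R = M − F = 6957.5 − 1486.0 = 5471.5 t/h
CL = 100·R/F = 100·5471.5/1486.0 = 368.20 %

CL = 368.20 %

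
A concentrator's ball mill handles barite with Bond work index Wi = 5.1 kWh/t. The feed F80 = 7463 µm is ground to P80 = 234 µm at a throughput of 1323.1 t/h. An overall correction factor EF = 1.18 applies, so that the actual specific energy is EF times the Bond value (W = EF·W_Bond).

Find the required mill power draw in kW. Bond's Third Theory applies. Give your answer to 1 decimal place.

W = 10 Wi / √P80 − 10 Wi / √F80
W = 10·5.1·(1/√234 − 1/√7463) = 10·5.1·(0.053796) = 2.7436 kWh/t
Apply correction: 2.7436 × 1.18 = 3.2375 kWh/t
P = W·T = 3.2375·1323.1 = 4283.5 kW

P = 4283.5 kW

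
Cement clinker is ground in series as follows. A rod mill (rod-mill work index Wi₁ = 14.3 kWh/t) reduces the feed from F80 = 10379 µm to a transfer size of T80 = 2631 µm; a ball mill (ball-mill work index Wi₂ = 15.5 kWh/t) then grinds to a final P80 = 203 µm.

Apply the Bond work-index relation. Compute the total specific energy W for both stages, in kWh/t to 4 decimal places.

W = 9.2413 kWh/t

W = 10 Wi / √P80 − 10 Wi / √F80
Stage 1 (10379→2631 µm, Wi₁=14.3): W₁ = 10·14.3·(0.019496 − 0.009816) = 1.3842 kWh/t
Stage 2 (2631→203 µm, Wi₂=15.5): W₂ = 10·15.5·(0.070186 − 0.019496) = 7.8570 kWh/t
W = W₁ + W₂ = 1.3842 + 7.8570 = 9.2413 kWh/t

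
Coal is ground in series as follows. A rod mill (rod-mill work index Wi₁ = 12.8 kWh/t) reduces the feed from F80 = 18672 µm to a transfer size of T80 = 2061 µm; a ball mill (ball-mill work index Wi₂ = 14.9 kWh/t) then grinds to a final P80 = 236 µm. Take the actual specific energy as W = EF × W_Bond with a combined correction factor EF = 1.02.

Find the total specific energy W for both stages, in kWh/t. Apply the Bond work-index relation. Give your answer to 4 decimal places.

W = 10 Wi (P80^-0.5 − F80^-0.5)
Stage 1 (18672→2061 µm, Wi₁=12.8): W₁ = 10·12.8·(0.022027 − 0.007318) = 1.8828 kWh/t
Stage 2 (2061→236 µm, Wi₂=14.9): W₂ = 10·14.9·(0.065094 − 0.022027) = 6.4170 kWh/t
W = W₁ + W₂ = 1.8828 + 6.4170 = 8.2998 kWh/t
Apply correction: 8.2998 × 1.02 = 8.4658 kWh/t

W = 8.4658 kWh/t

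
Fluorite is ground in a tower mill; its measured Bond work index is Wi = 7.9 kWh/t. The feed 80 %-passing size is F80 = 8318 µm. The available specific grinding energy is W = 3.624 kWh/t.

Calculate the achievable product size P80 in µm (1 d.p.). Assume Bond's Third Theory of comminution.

P80 = 309.5 µm

W = 10 Wi (1/√P80 − 1/√F80)  [Bond]
⇒ 1/√P80 = W/(10·Wi) + 1/√F80
  = 3.6240/(10·7.9) + 1/√8318 = 0.045873 + 0.010965 = 0.056838
P80 = (1/0.056838)² = 17.5939² = 309.54 µm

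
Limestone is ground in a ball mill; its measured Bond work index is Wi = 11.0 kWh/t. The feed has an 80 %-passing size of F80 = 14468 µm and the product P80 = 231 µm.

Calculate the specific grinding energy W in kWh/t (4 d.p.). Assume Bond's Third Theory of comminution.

W = 6.3230 kWh/t

W = 10 Wi (P80^-0.5 − F80^-0.5)
1/√231 = 0.065795;  1/√14468 = 0.008314
W = 10·11.0·(0.065795 − 0.008314) = 6.3230 kWh/t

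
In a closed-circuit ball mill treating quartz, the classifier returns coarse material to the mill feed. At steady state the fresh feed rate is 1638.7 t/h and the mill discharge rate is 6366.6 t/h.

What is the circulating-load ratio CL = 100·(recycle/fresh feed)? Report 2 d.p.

CL = 288.52 %

M = F + R at steady state, so:
R = M − F = 6366.6 − 1638.7 = 4727.9 t/h
CL = 100·R/F = 100·4727.9/1638.7 = 288.52 %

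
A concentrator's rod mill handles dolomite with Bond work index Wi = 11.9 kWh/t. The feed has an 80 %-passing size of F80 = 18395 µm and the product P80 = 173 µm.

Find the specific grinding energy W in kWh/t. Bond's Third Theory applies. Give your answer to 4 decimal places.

W_Bond = 10·Wi·(1/√P₈₀ − 1/√F₈₀)
1/√173 = 0.076029;  1/√18395 = 0.007373
W = 10·11.9·(0.076029 − 0.007373) = 8.1700 kWh/t

W = 8.1700 kWh/t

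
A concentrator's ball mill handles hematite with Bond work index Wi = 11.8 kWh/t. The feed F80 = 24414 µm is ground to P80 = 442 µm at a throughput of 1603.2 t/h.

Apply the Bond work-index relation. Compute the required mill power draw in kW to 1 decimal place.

W = 10 Wi / √P80 − 10 Wi / √F80
W = 10·11.8·(1/√442 − 1/√24414) = 10·11.8·(0.041165) = 4.8575 kWh/t
Mill draw = 4.8575 × 1603.2 = 7787.5 kW

P = 7787.5 kW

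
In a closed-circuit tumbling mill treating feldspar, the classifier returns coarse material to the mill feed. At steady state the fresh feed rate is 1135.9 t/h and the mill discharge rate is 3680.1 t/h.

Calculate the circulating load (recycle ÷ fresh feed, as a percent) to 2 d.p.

CL = 223.98 %

Steady state: M = F + R.
R = M − F = 3680.1 − 1135.9 = 2544.2 t/h
CL = 100·R/F = 100·2544.2/1135.9 = 223.98 %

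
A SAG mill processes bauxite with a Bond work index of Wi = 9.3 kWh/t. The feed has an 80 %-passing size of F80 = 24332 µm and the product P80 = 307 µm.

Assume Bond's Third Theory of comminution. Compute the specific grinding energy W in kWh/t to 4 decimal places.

W_Bond = 10·Wi·(1/√P₈₀ − 1/√F₈₀)
1/√307 = 0.057073;  1/√24332 = 0.006411
W = 10·9.3·(0.057073 − 0.006411) = 4.7116 kWh/t

W = 4.7116 kWh/t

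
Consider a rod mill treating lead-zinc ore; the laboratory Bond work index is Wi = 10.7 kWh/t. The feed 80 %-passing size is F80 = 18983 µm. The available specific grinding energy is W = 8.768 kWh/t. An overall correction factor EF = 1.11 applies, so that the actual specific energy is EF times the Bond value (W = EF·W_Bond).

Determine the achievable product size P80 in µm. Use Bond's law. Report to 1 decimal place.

Bond:  W = 10 Wi (1/√P − 1/√F)
W_Bond = W / EF = 8.768 / 1.11 = 7.8991 kWh/t
P80^(−½) = W_Bond/(10 Wi) + F80^(−½)
  = 7.8991/(10·10.7) + 1/√18983 = 0.073823 + 0.007258 = 0.081081
P80 = (1/0.081081)² = 12.3333² = 152.11 µm

P80 = 152.1 µm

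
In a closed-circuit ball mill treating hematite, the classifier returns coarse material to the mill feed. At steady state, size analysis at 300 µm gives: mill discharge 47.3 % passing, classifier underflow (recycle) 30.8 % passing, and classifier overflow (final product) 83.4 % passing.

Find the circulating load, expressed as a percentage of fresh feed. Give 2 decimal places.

Two-product formula at 300 µm:
r = (o − d)/(d − u)
r = (83.4 − 47.3)/(47.3 − 30.8) = 36.1/16.5 = 2.1879
CL = 100·r = 218.79 %

CL = 218.79 %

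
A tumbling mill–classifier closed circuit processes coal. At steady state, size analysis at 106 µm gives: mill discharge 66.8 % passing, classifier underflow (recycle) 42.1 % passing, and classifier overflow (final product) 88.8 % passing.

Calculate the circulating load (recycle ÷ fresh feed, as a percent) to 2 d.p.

Let r = R/F. Size balance at 106 µm:
r = (o − d)/(d − u)
r = (88.8 − 66.8)/(66.8 − 42.1) = 22.0/24.7 = 0.8907
CL = 100·r = 89.07 %

CL = 89.07 %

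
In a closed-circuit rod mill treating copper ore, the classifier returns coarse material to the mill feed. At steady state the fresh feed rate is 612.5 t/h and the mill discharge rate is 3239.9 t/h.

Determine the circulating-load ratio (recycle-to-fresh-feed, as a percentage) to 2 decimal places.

M = F + R at steady state, so:
R = M − F = 3239.9 − 612.5 = 2627.4 t/h
CL = 100·R/F = 100·2627.4/612.5 = 428.96 %

CL = 428.96 %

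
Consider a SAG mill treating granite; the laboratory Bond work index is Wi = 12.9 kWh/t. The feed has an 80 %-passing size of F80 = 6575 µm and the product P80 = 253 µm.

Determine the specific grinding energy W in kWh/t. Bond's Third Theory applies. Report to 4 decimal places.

W = 6.5193 kWh/t

Bond:  W = 10 Wi (1/√P − 1/√F)
1/√253 = 0.062869;  1/√6575 = 0.012333
W = 10·12.9·(0.062869 − 0.012333) = 6.5193 kWh/t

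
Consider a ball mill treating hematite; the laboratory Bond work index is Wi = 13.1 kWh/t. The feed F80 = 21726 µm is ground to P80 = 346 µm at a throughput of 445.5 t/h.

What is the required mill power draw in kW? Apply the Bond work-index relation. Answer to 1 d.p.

W = 10 Wi (P80^-0.5 − F80^-0.5)
W = 10·13.1·(1/√346 − 1/√21726) = 10·13.1·(0.046976) = 6.1538 kWh/t
Power = W × throughput = 6.1538 kWh/t × 445.5 t/h = 2741.5 kW

P = 2741.5 kW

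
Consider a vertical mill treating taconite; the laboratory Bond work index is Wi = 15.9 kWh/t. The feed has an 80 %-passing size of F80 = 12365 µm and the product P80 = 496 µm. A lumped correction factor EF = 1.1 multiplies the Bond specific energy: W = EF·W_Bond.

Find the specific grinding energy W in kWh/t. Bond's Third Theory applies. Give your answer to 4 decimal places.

W = 6.2804 kWh/t

Bond:  W = 10 Wi (1/√P − 1/√F)
1/√496 = 0.044901;  1/√12365 = 0.008993
W = 10·15.9·(0.044901 − 0.008993) = 5.7094 kWh/t
Corrected W = EF·W_Bond = 1.1·5.7094 = 6.2804 kWh/t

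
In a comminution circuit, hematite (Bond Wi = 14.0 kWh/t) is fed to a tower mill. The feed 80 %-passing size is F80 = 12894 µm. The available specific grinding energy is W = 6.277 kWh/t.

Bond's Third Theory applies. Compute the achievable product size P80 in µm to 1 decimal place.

W = 10 Wi (1/√P80 − 1/√F80)  [Bond]
P80^-0.5 = F80^-0.5 + W/(10 Wi)
  = 6.2770/(10·14.0) + 1/√12894 = 0.044836 + 0.008807 = 0.053642
P80 = (1/0.053642)² = 18.6420² = 347.52 µm

P80 = 347.5 µm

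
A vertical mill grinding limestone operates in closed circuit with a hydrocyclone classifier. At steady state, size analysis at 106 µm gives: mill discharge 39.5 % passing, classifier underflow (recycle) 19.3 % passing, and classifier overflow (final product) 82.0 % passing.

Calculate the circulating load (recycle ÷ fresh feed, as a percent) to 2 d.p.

Mass balance on the −106 µm fraction:
d + r·d = r·u + o → r(d−u) = o−d
r = (82.0 − 39.5)/(39.5 − 19.3) = 42.5/20.2 = 2.1040
CL = 100·r = 210.40 %

CL = 210.40 %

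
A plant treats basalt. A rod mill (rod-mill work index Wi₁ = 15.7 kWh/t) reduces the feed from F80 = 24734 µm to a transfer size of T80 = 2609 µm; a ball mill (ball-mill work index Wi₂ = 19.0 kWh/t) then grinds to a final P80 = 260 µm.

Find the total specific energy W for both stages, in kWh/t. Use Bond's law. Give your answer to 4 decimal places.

W = 10·Wi·(P80^(-½) − F80^(-½))
Stage 1 (24734→2609 µm, Wi₁=15.7): W₁ = 10·15.7·(0.019578 − 0.006358) = 2.0754 kWh/t
Stage 2 (2609→260 µm, Wi₂=19.0): W₂ = 10·19.0·(0.062017 − 0.019578) = 8.0635 kWh/t
W = W₁ + W₂ = 2.0754 + 8.0635 = 10.1390 kWh/t

W = 10.1390 kWh/t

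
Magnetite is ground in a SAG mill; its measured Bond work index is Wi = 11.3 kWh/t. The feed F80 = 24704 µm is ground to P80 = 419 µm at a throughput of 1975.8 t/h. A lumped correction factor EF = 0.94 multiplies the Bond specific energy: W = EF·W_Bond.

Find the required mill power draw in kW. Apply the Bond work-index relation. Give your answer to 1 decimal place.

Bond: W = 10·Wi·(1/√P80 − 1/√F80)
W = 10·11.3·(1/√419 − 1/√24704) = 10·11.3·(0.042491) = 4.8015 kWh/t
With EF = 0.94: W = 4.8015·0.94 = 4.5134 kWh/t
P = W·T = 4.5134·1975.8 = 8917.5 kW

P = 8917.5 kW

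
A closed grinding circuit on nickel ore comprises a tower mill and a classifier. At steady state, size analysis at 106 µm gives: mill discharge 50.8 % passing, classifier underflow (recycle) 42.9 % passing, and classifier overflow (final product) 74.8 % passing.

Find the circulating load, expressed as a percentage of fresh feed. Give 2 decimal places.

Mass balance on the −106 µm fraction:
r = (o − d)/(d − u)
r = (74.8 − 50.8)/(50.8 − 42.9) = 24.0/7.9 = 3.0380
CL = 100·r = 303.80 %

CL = 303.80 %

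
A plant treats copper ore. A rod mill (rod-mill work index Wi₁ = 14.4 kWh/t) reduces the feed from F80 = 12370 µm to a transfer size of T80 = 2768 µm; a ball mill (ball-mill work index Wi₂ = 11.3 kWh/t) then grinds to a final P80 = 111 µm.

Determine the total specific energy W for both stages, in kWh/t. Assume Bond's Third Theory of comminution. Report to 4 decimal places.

W_Bond = 10·Wi·(1/√P₈₀ − 1/√F₈₀)
Stage 1 (12370→2768 µm, Wi₁=14.4): W₁ = 10·14.4·(0.019007 − 0.008991) = 1.4423 kWh/t
Stage 2 (2768→111 µm, Wi₂=11.3): W₂ = 10·11.3·(0.094916 − 0.019007) = 8.5777 kWh/t
W = W₁ + W₂ = 1.4423 + 8.5777 = 10.0200 kWh/t

W = 10.0200 kWh/t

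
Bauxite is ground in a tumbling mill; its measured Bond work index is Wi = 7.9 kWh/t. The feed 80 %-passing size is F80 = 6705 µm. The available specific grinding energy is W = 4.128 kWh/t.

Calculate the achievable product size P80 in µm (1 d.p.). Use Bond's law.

W = 10 Wi / √P80 − 10 Wi / √F80
P80^-0.5 = F80^-0.5 + W/(10 Wi)
  = 4.1280/(10·7.9) + 1/√6705 = 0.052253 + 0.012212 = 0.064466
P80 = (1/0.064466)² = 15.5122² = 240.63 µm

P80 = 240.6 µm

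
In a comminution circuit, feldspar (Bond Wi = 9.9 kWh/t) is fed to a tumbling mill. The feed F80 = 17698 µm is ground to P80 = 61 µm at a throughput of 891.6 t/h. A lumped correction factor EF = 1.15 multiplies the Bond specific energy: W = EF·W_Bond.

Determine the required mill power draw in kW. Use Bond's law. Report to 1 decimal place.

P = 12233.8 kW

W = 10 Wi (P80^-0.5 − F80^-0.5)
W = 10·9.9·(1/√61 − 1/√17698) = 10·9.9·(0.120520) = 11.9315 kWh/t
Apply correction: 11.9315 × 1.15 = 13.7212 kWh/t
P = W·T = 13.7212·891.6 = 12233.8 kW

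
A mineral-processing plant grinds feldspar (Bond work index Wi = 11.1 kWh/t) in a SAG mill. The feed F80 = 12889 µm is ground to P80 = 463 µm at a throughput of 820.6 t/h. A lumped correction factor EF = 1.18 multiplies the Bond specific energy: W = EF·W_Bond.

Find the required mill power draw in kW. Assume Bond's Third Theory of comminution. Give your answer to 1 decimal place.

Bond:  W = 10 Wi (1/√P − 1/√F)
W = 10·11.1·(1/√463 − 1/√12889) = 10·11.1·(0.037666) = 4.1809 kWh/t
Apply correction: 4.1809 × 1.18 = 4.9335 kWh/t
P = W·T = 4.9335·820.6 = 4048.4 kW

P = 4048.4 kW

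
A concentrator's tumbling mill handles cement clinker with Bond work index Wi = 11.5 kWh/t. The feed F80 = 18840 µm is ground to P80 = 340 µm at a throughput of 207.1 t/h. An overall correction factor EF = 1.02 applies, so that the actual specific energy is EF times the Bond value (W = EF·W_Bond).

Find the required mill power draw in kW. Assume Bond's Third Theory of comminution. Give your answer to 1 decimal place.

P = 1140.5 kW

W = 10 Wi / √P80 − 10 Wi / √F80
W = 10·11.5·(1/√340 − 1/√18840) = 10·11.5·(0.046947) = 5.3989 kWh/t
Corrected W = EF·W_Bond = 1.02·5.3989 = 5.5069 kWh/t
P_mill = W·ṁ = 5.5069·207.1 = 1140.5 kW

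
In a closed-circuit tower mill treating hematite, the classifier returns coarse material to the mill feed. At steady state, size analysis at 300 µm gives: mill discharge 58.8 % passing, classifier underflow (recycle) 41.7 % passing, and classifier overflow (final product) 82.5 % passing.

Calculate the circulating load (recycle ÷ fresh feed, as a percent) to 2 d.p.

Let r = R/F. Size balance at 300 µm:
d + r·d = r·u + o → r(d−u) = o−d
r = (82.5 − 58.8)/(58.8 − 41.7) = 23.7/17.1 = 1.3860
CL = 100·r = 138.60 %

CL = 138.60 %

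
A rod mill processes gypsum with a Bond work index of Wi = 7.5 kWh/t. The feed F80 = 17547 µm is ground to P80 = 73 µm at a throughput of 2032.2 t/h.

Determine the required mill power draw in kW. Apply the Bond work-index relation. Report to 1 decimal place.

P = 16688.2 kW

Bond:  W = 10 Wi (1/√P − 1/√F)
W = 10·7.5·(1/√73 − 1/√17547) = 10·7.5·(0.109492) = 8.2119 kWh/t
Mill draw = 8.2119 × 2032.2 = 16688.2 kW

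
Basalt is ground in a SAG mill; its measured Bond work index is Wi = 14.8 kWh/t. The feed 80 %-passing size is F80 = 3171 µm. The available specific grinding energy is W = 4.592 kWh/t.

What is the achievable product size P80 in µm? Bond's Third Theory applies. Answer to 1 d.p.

P80 = 420.2 µm

W = 10 Wi / √P80 − 10 Wi / √F80
P80^(−½) = W/(10 Wi) + F80^(−½)
  = 4.5920/(10·14.8) + 1/√3171 = 0.031027 + 0.017758 = 0.048785
P80 = (1/0.048785)² = 20.4980² = 420.17 µm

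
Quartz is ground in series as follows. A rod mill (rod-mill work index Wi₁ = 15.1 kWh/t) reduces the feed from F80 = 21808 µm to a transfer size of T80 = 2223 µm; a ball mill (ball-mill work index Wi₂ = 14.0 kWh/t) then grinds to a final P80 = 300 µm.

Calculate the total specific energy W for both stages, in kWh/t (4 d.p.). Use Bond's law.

W_Bond = 10·Wi·(1/√P₈₀ − 1/√F₈₀)
Stage 1 (21808→2223 µm, Wi₁=15.1): W₁ = 10·15.1·(0.021209 − 0.006772) = 2.1801 kWh/t
Stage 2 (2223→300 µm, Wi₂=14.0): W₂ = 10·14.0·(0.057735 − 0.021209) = 5.1136 kWh/t
W = W₁ + W₂ = 2.1801 + 5.1136 = 7.2937 kWh/t

W = 7.2937 kWh/t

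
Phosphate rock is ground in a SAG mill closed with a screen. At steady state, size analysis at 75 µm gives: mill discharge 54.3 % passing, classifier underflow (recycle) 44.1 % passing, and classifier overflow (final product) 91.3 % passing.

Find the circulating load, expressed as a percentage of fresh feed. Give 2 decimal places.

CL = 362.75 %

Balance %-passing 75 µm (r = R/F):
d + r·d = r·u + o → r(d−u) = o−d
r = (91.3 − 54.3)/(54.3 − 44.1) = 37.0/10.2 = 3.6275
CL = 100·r = 362.75 %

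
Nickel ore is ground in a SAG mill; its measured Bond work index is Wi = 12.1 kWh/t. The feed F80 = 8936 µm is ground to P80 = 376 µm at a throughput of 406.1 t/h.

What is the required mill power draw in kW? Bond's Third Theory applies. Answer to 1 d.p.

W = 10·Wi·[P80^(−½) − F80^(−½)]
W = 10·12.1·(1/√376 − 1/√8936) = 10·12.1·(0.040992) = 4.9601 kWh/t
P_mill = W·ṁ = 4.9601·406.1 = 2014.3 kW

P = 2014.3 kW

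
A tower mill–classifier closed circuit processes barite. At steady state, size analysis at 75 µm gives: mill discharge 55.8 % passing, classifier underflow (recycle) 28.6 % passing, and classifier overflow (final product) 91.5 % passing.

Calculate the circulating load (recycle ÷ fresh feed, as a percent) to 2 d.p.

Two-product formula at 75 µm:
(1+r)d = ru + o → r = (o−d)/(d−u)
r = (91.5 − 55.8)/(55.8 − 28.6) = 35.7/27.2 = 1.3125
CL = 100·r = 131.25 %

CL = 131.25 %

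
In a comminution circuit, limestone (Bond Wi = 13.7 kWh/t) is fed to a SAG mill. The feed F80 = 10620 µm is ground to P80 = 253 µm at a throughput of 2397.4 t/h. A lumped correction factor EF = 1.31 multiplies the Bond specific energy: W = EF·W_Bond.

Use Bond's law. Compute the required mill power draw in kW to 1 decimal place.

P = 22875.2 kW

W = 10·Wi·(P80^(-½) − F80^(-½))
W = 10·13.7·(1/√253 − 1/√10620) = 10·13.7·(0.053166) = 7.2837 kWh/t
Apply correction: 7.2837 × 1.31 = 9.5417 kWh/t
P = W·T = 9.5417·2397.4 = 22875.2 kW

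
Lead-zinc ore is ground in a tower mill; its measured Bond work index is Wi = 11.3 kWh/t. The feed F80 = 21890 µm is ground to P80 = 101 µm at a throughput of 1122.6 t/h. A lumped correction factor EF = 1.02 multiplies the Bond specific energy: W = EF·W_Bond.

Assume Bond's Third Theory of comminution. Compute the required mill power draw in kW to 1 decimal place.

P = 12000.3 kW

W_Bond = 10·Wi·(1/√P₈₀ − 1/√F₈₀)
W = 10·11.3·(1/√101 − 1/√21890) = 10·11.3·(0.092745) = 10.4802 kWh/t
W_actual = 1.02 × 10.4802 = 10.6898 kWh/t
Power = W × throughput = 10.6898 kWh/t × 1122.6 t/h = 12000.3 kW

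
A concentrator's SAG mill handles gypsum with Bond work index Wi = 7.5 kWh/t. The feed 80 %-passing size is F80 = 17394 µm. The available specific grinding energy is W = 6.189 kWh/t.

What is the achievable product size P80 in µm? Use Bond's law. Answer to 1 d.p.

W_Bond = 10·Wi·(1/√P₈₀ − 1/√F₈₀)
1/√P80 = 1/√F80 + W/(10·Wi)
  = 6.1890/(10·7.5) + 1/√17394 = 0.082520 + 0.007582 = 0.090102
P80 = (1/0.090102)² = 11.0985² = 123.18 µm

P80 = 123.2 µm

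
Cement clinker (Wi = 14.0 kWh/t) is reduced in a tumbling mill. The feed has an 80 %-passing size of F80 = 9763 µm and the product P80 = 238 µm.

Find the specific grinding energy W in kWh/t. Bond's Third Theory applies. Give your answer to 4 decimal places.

W = 7.6580 kWh/t

W = 10·Wi·[P80^(−½) − F80^(−½)]
1/√238 = 0.064820;  1/√9763 = 0.010121
W = 10·14.0·(0.064820 − 0.010121) = 7.6580 kWh/t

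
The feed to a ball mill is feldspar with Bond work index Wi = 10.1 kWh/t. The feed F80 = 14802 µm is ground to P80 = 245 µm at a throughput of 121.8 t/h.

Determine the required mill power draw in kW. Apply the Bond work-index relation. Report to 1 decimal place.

P = 684.8 kW

W = 10·Wi·(P80^(-½) − F80^(-½))
W = 10·10.1·(1/√245 − 1/√14802) = 10·10.1·(0.055668) = 5.6225 kWh/t
Mill draw = 5.6225 × 121.8 = 684.8 kW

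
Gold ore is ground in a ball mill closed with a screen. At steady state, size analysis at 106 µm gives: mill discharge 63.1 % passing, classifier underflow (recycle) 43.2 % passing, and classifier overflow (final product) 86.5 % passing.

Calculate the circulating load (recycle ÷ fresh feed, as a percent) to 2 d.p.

Two-product formula at 106 µm:
Fd + Rd = Ru + Fo ⇒ R/F = (o−d)/(d−u)
r = (86.5 − 63.1)/(63.1 − 43.2) = 23.4/19.9 = 1.1759
CL = 100·r = 117.59 %

CL = 117.59 %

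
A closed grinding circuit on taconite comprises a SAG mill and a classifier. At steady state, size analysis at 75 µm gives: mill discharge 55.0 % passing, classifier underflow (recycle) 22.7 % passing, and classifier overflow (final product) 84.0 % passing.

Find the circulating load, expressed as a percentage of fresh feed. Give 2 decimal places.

CL = 89.78 %

Balance %-passing 75 µm (r = R/F):
Fd + Rd = Ru + Fo ⇒ R/F = (o−d)/(d−u)
r = (84.0 − 55.0)/(55.0 − 22.7) = 29.0/32.3 = 0.8978
CL = 100·r = 89.78 %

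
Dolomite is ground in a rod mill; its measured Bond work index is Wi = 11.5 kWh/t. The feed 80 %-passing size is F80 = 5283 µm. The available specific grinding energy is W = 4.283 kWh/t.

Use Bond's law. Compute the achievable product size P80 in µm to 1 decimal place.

W = 10 Wi / √P80 − 10 Wi / √F80
⇒ 1/√P80 = W/(10 Wi) + 1/√F80
  = 4.2830/(10·11.5) + 1/√5283 = 0.037243 + 0.013758 = 0.051002
P80 = (1/0.051002)² = 19.6072² = 384.44 µm

P80 = 384.4 µm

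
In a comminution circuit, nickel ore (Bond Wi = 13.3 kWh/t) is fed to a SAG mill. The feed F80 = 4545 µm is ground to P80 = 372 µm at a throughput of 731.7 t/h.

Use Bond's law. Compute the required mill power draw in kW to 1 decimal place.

P = 3602.1 kW

W = 10 Wi / √P80 − 10 Wi / √F80
W = 10·13.3·(1/√372 − 1/√4545) = 10·13.3·(0.037014) = 4.9229 kWh/t
P = W·T = 4.9229·731.7 = 3602.1 kW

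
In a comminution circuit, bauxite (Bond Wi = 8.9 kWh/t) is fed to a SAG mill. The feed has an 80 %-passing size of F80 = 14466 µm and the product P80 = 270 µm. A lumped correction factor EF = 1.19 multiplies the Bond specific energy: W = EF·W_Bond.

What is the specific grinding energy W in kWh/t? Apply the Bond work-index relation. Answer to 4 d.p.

W = 10 Wi / √P80 − 10 Wi / √F80
1/√270 = 0.060858;  1/√14466 = 0.008314
W = 10·8.9·(0.060858 − 0.008314) = 4.6764 kWh/t
W_actual = 1.19 × 4.6764 = 5.5649 kWh/t

W = 5.5649 kWh/t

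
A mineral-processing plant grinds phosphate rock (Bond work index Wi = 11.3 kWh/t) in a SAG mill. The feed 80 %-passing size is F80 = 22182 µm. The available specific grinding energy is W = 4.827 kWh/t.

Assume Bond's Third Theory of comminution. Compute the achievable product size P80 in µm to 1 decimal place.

W = 10 Wi (P80^-0.5 − F80^-0.5)
P80^(−½) = W/(10 Wi) + F80^(−½)
  = 4.8270/(10·11.3) + 1/√22182 = 0.042717 + 0.006714 = 0.049431
P80 = (1/0.049431)² = 20.2302² = 409.26 µm

P80 = 409.3 µm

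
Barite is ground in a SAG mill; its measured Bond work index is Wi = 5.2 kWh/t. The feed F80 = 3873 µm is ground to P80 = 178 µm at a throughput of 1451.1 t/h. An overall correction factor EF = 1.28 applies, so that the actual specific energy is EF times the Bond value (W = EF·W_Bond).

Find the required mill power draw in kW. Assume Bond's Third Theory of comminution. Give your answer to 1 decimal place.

P = 5687.4 kW

W = 10 Wi (1/√P80 − 1/√F80)  [Bond]
W = 10·5.2·(1/√178 − 1/√3873) = 10·5.2·(0.058885) = 3.0620 kWh/t
Corrected W = EF·W_Bond = 1.28·3.0620 = 3.9194 kWh/t
Mill draw = 3.9194 × 1451.1 = 5687.4 kW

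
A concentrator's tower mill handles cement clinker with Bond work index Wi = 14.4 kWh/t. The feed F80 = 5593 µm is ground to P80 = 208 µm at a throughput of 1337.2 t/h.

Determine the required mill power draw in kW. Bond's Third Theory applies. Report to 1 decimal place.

W = 10·Wi·[P80^(−½) − F80^(−½)]
W = 10·14.4·(1/√208 − 1/√5593) = 10·14.4·(0.055966) = 8.0591 kWh/t
P = W·T = 8.0591·1337.2 = 10776.7 kW

P = 10776.7 kW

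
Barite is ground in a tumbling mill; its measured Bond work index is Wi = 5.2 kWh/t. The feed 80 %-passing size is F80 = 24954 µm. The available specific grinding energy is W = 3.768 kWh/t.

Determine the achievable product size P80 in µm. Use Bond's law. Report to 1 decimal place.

W = 10 Wi (P80^-0.5 − F80^-0.5)
1/√P80 = 1/√F80 + W/(10·Wi)
  = 3.7680/(10·5.2) + 1/√24954 = 0.072462 + 0.006330 = 0.078792
P80 = (1/0.078792)² = 12.6917² = 161.08 µm

P80 = 161.1 µm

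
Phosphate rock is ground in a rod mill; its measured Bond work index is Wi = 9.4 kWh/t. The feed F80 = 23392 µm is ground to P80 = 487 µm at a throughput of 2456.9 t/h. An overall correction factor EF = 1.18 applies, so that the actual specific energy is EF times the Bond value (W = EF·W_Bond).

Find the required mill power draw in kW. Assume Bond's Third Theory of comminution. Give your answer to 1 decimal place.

P = 10567.2 kW

W = 10·Wi·(P80^(-½) − F80^(-½))
W = 10·9.4·(1/√487 − 1/√23392) = 10·9.4·(0.038776) = 3.6449 kWh/t
Corrected W = EF·W_Bond = 1.18·3.6449 = 4.3010 kWh/t
P_mill = W·ṁ = 4.3010·2456.9 = 10567.2 kW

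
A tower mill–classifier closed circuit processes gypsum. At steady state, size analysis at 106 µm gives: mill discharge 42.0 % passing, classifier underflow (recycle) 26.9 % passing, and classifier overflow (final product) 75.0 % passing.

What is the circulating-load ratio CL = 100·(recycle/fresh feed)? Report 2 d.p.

Balance %-passing 106 µm (r = R/F):
d + r·d = r·u + o → r(d−u) = o−d
r = (75.0 − 42.0)/(42.0 − 26.9) = 33.0/15.1 = 2.1854
CL = 100·r = 218.54 %

CL = 218.54 %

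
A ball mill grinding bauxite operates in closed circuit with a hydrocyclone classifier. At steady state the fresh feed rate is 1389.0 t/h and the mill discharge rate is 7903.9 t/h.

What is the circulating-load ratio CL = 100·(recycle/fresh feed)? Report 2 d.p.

Mill node: discharge = fresh + recycle.
R = M − F = 7903.9 − 1389.0 = 6514.9 t/h
CL = 100·R/F = 100·6514.9/1389.0 = 469.04 %

CL = 469.04 %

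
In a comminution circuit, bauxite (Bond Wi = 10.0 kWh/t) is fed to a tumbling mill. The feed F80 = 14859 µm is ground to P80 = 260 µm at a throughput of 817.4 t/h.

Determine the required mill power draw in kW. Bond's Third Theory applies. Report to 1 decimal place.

W_Bond = 10·Wi·(1/√P₈₀ − 1/√F₈₀)
W = 10·10.0·(1/√260 − 1/√14859) = 10·10.0·(0.053814) = 5.3814 kWh/t
P_mill = W·ṁ = 5.3814·817.4 = 4398.7 kW

P = 4398.7 kW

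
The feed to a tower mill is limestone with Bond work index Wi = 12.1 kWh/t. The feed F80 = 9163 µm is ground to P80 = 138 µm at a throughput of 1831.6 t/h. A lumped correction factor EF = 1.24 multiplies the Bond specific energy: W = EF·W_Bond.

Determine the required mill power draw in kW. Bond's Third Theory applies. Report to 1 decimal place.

P = 20522.8 kW

W_Bond = 10·Wi·(1/√P₈₀ − 1/√F₈₀)
W = 10·12.1·(1/√138 − 1/√9163) = 10·12.1·(0.074679) = 9.0361 kWh/t
With EF = 1.24: W = 9.0361·1.24 = 11.2048 kWh/t
Mill draw = 11.2048 × 1831.6 = 20522.8 kW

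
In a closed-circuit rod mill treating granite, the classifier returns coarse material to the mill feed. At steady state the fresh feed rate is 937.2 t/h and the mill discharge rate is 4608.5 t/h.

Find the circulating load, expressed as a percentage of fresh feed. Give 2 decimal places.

M = F + R at steady state, so:
R = M − F = 4608.5 − 937.2 = 3671.3 t/h
CL = 100·R/F = 100·3671.3/937.2 = 391.73 %

CL = 391.73 %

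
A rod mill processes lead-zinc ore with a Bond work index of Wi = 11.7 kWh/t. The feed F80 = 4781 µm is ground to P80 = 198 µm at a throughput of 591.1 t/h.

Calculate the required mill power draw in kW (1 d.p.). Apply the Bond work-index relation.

Bond: W = 10·Wi·(1/√P80 − 1/√F80)
W = 10·11.7·(1/√198 − 1/√4781) = 10·11.7·(0.056604) = 6.6227 kWh/t
Power = W × throughput = 6.6227 kWh/t × 591.1 t/h = 3914.7 kW

P = 3914.7 kW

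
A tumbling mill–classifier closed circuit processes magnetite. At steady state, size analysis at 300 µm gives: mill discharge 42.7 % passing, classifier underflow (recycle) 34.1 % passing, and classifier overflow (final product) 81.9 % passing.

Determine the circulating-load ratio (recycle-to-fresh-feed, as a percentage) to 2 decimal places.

Two-product formula at 300 µm:
Fd + Rd = Ru + Fo ⇒ R/F = (o−d)/(d−u)
r = (81.9 − 42.7)/(42.7 − 34.1) = 39.2/8.6 = 4.5581
CL = 100·r = 455.81 %

CL = 455.81 %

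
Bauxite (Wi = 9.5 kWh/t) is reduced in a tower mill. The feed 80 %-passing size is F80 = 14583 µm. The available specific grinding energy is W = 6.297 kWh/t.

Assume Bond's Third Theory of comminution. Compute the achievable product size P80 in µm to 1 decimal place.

P80 = 179.9 µm

W = 10 Wi (P80^-0.5 − F80^-0.5)
P80^(−½) = W/(10 Wi) + F80^(−½)
  = 6.2970/(10·9.5) + 1/√14583 = 0.066284 + 0.008281 = 0.074565
P80 = (1/0.074565)² = 13.4111² = 179.86 µm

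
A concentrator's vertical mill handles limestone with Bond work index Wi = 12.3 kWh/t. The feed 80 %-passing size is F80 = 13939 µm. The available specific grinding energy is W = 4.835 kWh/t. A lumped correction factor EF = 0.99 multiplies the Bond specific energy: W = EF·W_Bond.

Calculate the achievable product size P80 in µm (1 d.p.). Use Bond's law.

W = 10·Wi·(P80^(-½) − F80^(-½))
W_Bond = W / EF = 4.835 / 0.99 = 4.8838 kWh/t
⇒ 1/√P80 = W_Bond/(10 Wi) + 1/√F80
  = 4.8838/(10·12.3) + 1/√13939 = 0.039706 + 0.008470 = 0.048176
P80 = (1/0.048176)² = 20.7572² = 430.86 µm

P80 = 430.9 µm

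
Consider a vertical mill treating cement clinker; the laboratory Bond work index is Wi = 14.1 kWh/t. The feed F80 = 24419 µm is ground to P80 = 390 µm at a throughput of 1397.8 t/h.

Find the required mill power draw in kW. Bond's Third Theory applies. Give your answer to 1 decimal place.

W_Bond = 10·Wi·(1/√P₈₀ − 1/√F₈₀)
W = 10·14.1·(1/√390 − 1/√24419) = 10·14.1·(0.044238) = 6.2375 kWh/t
P_mill = W·ṁ = 6.2375·1397.8 = 8718.8 kW

P = 8718.8 kW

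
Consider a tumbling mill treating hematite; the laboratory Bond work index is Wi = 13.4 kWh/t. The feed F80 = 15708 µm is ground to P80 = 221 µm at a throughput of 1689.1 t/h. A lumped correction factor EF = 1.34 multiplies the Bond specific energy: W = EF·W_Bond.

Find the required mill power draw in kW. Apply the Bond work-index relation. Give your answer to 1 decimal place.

W_Bond = 10·Wi·(1/√P₈₀ − 1/√F₈₀)
W = 10·13.4·(1/√221 − 1/√15708) = 10·13.4·(0.059288) = 7.9447 kWh/t
Corrected W = EF·W_Bond = 1.34·7.9447 = 10.6458 kWh/t
Mill draw = 10.6458 × 1689.1 = 17981.9 kW

P = 17981.9 kW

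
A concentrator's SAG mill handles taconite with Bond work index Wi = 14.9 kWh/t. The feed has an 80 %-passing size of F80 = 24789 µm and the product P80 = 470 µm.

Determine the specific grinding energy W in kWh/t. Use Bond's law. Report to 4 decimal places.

Bond:  W = 10 Wi (1/√P − 1/√F)
1/√470 = 0.046127;  1/√24789 = 0.006351
W = 10·14.9·(0.046127 − 0.006351) = 5.9265 kWh/t

W = 5.9265 kWh/t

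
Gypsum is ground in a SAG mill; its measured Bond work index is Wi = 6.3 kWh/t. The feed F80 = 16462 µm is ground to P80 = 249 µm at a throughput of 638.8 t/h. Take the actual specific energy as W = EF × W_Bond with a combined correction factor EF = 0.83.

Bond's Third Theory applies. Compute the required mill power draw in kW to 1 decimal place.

W = 10·Wi·(P80^(-½) − F80^(-½))
W = 10·6.3·(1/√249 − 1/√16462) = 10·6.3·(0.055578) = 3.5014 kWh/t
Apply correction: 3.5014 × 0.83 = 2.9062 kWh/t
Power = W × throughput = 2.9062 kWh/t × 638.8 t/h = 1856.5 kW

P = 1856.5 kW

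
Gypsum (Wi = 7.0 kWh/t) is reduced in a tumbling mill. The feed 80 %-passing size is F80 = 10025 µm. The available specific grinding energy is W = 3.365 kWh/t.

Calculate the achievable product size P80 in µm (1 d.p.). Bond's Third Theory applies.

P80 = 296.7 µm

W_Bond = 10·Wi·(1/√P₈₀ − 1/√F₈₀)
⇒ 1/√P80 = W/(10·Wi) + 1/√F80
  = 3.3650/(10·7.0) + 1/√10025 = 0.048071 + 0.009988 = 0.058059
P80 = (1/0.058059)² = 17.2239² = 296.66 µm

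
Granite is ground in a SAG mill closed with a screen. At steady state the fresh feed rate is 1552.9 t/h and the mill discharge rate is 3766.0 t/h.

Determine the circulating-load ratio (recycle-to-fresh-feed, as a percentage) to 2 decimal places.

Mill node: discharge = fresh + recycle.
R = M − F = 3766.0 − 1552.9 = 2213.1 t/h
CL = 100·R/F = 100·2213.1/1552.9 = 142.51 %

CL = 142.51 %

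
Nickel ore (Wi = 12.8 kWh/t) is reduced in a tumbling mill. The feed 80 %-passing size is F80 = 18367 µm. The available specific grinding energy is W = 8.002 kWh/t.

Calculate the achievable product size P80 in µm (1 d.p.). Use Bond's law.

P80 = 204.7 µm

W = 10·Wi·[P80^(−½) − F80^(−½)]
1/√P80 = 1/√F80 + W/(10·Wi)
  = 8.0020/(10·12.8) + 1/√18367 = 0.062516 + 0.007379 = 0.069894
P80 = (1/0.069894)² = 14.3073² = 204.70 µm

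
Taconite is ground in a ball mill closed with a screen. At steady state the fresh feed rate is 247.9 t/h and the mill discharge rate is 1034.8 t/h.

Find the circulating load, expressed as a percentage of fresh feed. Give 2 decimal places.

CL = 317.43 %

Discharge = new feed + return, hence
R = M − F = 1034.8 − 247.9 = 786.9 t/h
CL = 100·R/F = 100·786.9/247.9 = 317.43 %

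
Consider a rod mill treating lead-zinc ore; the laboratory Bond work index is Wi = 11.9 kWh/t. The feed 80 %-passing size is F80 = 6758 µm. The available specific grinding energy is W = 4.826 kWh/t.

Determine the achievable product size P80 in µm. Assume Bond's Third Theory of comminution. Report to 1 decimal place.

W = 10·Wi·(P80^(-½) − F80^(-½))
P80^(−½) = W/(10 Wi) + F80^(−½)
  = 4.8260/(10·11.9) + 1/√6758 = 0.040555 + 0.012164 = 0.052719
P80 = (1/0.052719)² = 18.9685² = 359.80 µm

P80 = 359.8 µm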